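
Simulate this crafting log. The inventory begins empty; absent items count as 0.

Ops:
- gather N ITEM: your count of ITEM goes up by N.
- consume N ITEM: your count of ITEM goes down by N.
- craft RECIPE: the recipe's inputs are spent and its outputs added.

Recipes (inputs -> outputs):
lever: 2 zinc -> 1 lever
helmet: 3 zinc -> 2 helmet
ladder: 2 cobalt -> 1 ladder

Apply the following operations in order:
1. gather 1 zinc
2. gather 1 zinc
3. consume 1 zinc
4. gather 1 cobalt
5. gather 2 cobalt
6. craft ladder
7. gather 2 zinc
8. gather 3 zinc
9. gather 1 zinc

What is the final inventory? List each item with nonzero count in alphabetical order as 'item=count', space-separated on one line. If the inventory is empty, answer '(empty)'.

Answer: cobalt=1 ladder=1 zinc=7

Derivation:
After 1 (gather 1 zinc): zinc=1
After 2 (gather 1 zinc): zinc=2
After 3 (consume 1 zinc): zinc=1
After 4 (gather 1 cobalt): cobalt=1 zinc=1
After 5 (gather 2 cobalt): cobalt=3 zinc=1
After 6 (craft ladder): cobalt=1 ladder=1 zinc=1
After 7 (gather 2 zinc): cobalt=1 ladder=1 zinc=3
After 8 (gather 3 zinc): cobalt=1 ladder=1 zinc=6
After 9 (gather 1 zinc): cobalt=1 ladder=1 zinc=7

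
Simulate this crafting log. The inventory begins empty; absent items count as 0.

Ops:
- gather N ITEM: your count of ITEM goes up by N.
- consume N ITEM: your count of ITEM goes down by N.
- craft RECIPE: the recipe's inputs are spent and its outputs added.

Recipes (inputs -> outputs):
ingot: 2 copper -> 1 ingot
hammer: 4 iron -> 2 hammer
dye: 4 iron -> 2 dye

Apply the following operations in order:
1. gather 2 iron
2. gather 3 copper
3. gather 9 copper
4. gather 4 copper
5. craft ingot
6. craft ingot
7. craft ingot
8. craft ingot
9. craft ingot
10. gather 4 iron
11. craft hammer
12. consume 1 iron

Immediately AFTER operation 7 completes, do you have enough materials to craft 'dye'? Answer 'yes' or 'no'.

After 1 (gather 2 iron): iron=2
After 2 (gather 3 copper): copper=3 iron=2
After 3 (gather 9 copper): copper=12 iron=2
After 4 (gather 4 copper): copper=16 iron=2
After 5 (craft ingot): copper=14 ingot=1 iron=2
After 6 (craft ingot): copper=12 ingot=2 iron=2
After 7 (craft ingot): copper=10 ingot=3 iron=2

Answer: no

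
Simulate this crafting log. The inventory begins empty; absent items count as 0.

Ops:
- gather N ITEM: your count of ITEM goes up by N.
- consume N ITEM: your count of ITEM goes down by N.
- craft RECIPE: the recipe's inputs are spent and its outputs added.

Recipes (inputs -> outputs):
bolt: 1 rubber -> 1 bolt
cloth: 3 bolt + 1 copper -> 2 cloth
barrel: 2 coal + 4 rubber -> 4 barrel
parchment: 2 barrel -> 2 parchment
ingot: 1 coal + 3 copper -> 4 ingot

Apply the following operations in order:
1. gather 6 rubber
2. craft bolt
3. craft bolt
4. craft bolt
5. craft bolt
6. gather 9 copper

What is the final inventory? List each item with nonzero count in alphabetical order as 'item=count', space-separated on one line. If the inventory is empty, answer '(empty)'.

Answer: bolt=4 copper=9 rubber=2

Derivation:
After 1 (gather 6 rubber): rubber=6
After 2 (craft bolt): bolt=1 rubber=5
After 3 (craft bolt): bolt=2 rubber=4
After 4 (craft bolt): bolt=3 rubber=3
After 5 (craft bolt): bolt=4 rubber=2
After 6 (gather 9 copper): bolt=4 copper=9 rubber=2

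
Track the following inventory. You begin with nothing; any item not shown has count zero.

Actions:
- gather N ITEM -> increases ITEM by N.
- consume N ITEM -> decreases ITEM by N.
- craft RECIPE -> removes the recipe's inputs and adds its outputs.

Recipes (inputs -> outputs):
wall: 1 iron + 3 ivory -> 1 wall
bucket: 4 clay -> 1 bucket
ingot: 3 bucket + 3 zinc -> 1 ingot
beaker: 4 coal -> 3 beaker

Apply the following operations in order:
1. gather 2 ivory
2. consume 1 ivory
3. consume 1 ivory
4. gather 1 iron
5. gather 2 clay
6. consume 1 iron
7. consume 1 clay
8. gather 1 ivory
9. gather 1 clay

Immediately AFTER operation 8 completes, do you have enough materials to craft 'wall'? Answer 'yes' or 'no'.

Answer: no

Derivation:
After 1 (gather 2 ivory): ivory=2
After 2 (consume 1 ivory): ivory=1
After 3 (consume 1 ivory): (empty)
After 4 (gather 1 iron): iron=1
After 5 (gather 2 clay): clay=2 iron=1
After 6 (consume 1 iron): clay=2
After 7 (consume 1 clay): clay=1
After 8 (gather 1 ivory): clay=1 ivory=1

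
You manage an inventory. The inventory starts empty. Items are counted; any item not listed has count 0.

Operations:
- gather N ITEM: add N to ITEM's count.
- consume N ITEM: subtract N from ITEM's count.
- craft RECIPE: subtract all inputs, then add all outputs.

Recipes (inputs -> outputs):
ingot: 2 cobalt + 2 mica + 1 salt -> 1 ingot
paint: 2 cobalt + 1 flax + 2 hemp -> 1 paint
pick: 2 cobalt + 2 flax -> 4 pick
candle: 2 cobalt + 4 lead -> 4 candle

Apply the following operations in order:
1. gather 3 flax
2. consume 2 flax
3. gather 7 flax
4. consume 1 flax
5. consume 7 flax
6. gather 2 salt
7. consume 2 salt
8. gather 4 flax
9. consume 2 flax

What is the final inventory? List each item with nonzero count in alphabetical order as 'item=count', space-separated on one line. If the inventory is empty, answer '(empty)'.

Answer: flax=2

Derivation:
After 1 (gather 3 flax): flax=3
After 2 (consume 2 flax): flax=1
After 3 (gather 7 flax): flax=8
After 4 (consume 1 flax): flax=7
After 5 (consume 7 flax): (empty)
After 6 (gather 2 salt): salt=2
After 7 (consume 2 salt): (empty)
After 8 (gather 4 flax): flax=4
After 9 (consume 2 flax): flax=2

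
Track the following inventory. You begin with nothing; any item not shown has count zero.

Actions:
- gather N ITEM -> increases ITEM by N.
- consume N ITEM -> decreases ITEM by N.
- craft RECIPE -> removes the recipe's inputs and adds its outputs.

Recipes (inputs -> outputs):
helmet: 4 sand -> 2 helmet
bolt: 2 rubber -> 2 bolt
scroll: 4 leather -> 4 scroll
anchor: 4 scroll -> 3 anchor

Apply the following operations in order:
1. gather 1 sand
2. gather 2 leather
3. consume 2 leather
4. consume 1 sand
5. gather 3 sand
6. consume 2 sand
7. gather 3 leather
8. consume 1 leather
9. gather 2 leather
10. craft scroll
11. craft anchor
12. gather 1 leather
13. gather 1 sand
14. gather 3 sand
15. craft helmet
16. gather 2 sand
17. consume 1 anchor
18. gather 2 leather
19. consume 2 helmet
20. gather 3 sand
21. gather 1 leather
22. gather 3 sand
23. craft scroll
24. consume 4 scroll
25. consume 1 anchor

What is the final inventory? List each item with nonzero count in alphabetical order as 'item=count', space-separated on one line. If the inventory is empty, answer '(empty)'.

After 1 (gather 1 sand): sand=1
After 2 (gather 2 leather): leather=2 sand=1
After 3 (consume 2 leather): sand=1
After 4 (consume 1 sand): (empty)
After 5 (gather 3 sand): sand=3
After 6 (consume 2 sand): sand=1
After 7 (gather 3 leather): leather=3 sand=1
After 8 (consume 1 leather): leather=2 sand=1
After 9 (gather 2 leather): leather=4 sand=1
After 10 (craft scroll): sand=1 scroll=4
After 11 (craft anchor): anchor=3 sand=1
After 12 (gather 1 leather): anchor=3 leather=1 sand=1
After 13 (gather 1 sand): anchor=3 leather=1 sand=2
After 14 (gather 3 sand): anchor=3 leather=1 sand=5
After 15 (craft helmet): anchor=3 helmet=2 leather=1 sand=1
After 16 (gather 2 sand): anchor=3 helmet=2 leather=1 sand=3
After 17 (consume 1 anchor): anchor=2 helmet=2 leather=1 sand=3
After 18 (gather 2 leather): anchor=2 helmet=2 leather=3 sand=3
After 19 (consume 2 helmet): anchor=2 leather=3 sand=3
After 20 (gather 3 sand): anchor=2 leather=3 sand=6
After 21 (gather 1 leather): anchor=2 leather=4 sand=6
After 22 (gather 3 sand): anchor=2 leather=4 sand=9
After 23 (craft scroll): anchor=2 sand=9 scroll=4
After 24 (consume 4 scroll): anchor=2 sand=9
After 25 (consume 1 anchor): anchor=1 sand=9

Answer: anchor=1 sand=9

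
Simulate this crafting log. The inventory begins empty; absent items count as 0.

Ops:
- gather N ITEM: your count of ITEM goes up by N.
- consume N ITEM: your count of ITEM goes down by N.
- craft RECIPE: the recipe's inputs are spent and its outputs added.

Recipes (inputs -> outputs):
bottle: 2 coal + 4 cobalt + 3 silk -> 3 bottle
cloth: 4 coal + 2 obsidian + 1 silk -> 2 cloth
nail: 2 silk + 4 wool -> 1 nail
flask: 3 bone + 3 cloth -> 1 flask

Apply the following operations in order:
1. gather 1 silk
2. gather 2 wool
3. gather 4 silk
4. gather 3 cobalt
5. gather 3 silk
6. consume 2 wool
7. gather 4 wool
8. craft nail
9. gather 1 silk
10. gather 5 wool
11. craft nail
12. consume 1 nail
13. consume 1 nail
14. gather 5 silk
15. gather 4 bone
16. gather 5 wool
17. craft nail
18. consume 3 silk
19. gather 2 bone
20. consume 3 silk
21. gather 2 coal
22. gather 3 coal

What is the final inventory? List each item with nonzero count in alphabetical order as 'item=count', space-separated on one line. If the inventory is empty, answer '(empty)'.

After 1 (gather 1 silk): silk=1
After 2 (gather 2 wool): silk=1 wool=2
After 3 (gather 4 silk): silk=5 wool=2
After 4 (gather 3 cobalt): cobalt=3 silk=5 wool=2
After 5 (gather 3 silk): cobalt=3 silk=8 wool=2
After 6 (consume 2 wool): cobalt=3 silk=8
After 7 (gather 4 wool): cobalt=3 silk=8 wool=4
After 8 (craft nail): cobalt=3 nail=1 silk=6
After 9 (gather 1 silk): cobalt=3 nail=1 silk=7
After 10 (gather 5 wool): cobalt=3 nail=1 silk=7 wool=5
After 11 (craft nail): cobalt=3 nail=2 silk=5 wool=1
After 12 (consume 1 nail): cobalt=3 nail=1 silk=5 wool=1
After 13 (consume 1 nail): cobalt=3 silk=5 wool=1
After 14 (gather 5 silk): cobalt=3 silk=10 wool=1
After 15 (gather 4 bone): bone=4 cobalt=3 silk=10 wool=1
After 16 (gather 5 wool): bone=4 cobalt=3 silk=10 wool=6
After 17 (craft nail): bone=4 cobalt=3 nail=1 silk=8 wool=2
After 18 (consume 3 silk): bone=4 cobalt=3 nail=1 silk=5 wool=2
After 19 (gather 2 bone): bone=6 cobalt=3 nail=1 silk=5 wool=2
After 20 (consume 3 silk): bone=6 cobalt=3 nail=1 silk=2 wool=2
After 21 (gather 2 coal): bone=6 coal=2 cobalt=3 nail=1 silk=2 wool=2
After 22 (gather 3 coal): bone=6 coal=5 cobalt=3 nail=1 silk=2 wool=2

Answer: bone=6 coal=5 cobalt=3 nail=1 silk=2 wool=2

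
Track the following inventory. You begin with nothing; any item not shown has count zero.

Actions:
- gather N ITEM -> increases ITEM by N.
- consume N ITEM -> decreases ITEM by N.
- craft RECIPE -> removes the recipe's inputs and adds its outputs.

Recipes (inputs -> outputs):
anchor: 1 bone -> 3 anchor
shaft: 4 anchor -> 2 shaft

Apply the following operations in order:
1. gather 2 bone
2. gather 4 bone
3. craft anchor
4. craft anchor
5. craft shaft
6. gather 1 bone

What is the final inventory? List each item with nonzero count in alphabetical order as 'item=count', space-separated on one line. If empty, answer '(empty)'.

Answer: anchor=2 bone=5 shaft=2

Derivation:
After 1 (gather 2 bone): bone=2
After 2 (gather 4 bone): bone=6
After 3 (craft anchor): anchor=3 bone=5
After 4 (craft anchor): anchor=6 bone=4
After 5 (craft shaft): anchor=2 bone=4 shaft=2
After 6 (gather 1 bone): anchor=2 bone=5 shaft=2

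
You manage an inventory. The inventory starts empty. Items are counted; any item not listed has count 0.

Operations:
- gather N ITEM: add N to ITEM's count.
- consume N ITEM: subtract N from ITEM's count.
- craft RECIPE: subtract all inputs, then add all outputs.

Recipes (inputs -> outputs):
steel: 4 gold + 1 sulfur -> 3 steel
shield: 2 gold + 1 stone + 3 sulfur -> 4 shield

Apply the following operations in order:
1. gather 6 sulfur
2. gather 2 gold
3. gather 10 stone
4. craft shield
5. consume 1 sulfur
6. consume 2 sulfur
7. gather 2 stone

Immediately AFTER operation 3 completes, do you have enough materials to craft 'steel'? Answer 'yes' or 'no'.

After 1 (gather 6 sulfur): sulfur=6
After 2 (gather 2 gold): gold=2 sulfur=6
After 3 (gather 10 stone): gold=2 stone=10 sulfur=6

Answer: no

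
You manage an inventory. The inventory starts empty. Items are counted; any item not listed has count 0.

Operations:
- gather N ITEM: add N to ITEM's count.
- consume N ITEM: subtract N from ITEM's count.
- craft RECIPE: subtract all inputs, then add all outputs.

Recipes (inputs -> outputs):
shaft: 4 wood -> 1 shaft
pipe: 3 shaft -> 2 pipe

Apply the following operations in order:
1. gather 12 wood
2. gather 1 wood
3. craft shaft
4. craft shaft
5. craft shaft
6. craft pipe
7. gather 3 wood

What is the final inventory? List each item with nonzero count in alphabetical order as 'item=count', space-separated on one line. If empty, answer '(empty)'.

Answer: pipe=2 wood=4

Derivation:
After 1 (gather 12 wood): wood=12
After 2 (gather 1 wood): wood=13
After 3 (craft shaft): shaft=1 wood=9
After 4 (craft shaft): shaft=2 wood=5
After 5 (craft shaft): shaft=3 wood=1
After 6 (craft pipe): pipe=2 wood=1
After 7 (gather 3 wood): pipe=2 wood=4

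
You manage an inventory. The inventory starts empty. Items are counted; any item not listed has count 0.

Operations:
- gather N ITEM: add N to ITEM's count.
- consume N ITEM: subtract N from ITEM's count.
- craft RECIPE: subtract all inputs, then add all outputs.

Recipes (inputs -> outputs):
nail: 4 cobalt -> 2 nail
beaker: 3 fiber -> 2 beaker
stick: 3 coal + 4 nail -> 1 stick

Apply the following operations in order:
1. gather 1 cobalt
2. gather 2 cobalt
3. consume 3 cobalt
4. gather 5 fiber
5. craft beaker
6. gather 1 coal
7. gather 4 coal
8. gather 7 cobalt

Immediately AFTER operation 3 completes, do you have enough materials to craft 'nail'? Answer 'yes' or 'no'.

After 1 (gather 1 cobalt): cobalt=1
After 2 (gather 2 cobalt): cobalt=3
After 3 (consume 3 cobalt): (empty)

Answer: no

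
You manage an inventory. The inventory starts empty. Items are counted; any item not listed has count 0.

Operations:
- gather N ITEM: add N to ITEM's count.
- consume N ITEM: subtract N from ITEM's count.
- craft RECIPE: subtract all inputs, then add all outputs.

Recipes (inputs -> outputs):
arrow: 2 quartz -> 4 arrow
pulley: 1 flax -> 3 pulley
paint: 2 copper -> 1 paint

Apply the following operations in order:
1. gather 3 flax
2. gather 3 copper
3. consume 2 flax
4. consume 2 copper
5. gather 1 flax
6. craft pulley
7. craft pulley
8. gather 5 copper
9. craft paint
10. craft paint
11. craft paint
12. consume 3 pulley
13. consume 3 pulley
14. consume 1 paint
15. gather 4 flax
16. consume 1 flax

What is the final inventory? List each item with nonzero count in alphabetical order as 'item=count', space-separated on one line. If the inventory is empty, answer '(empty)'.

Answer: flax=3 paint=2

Derivation:
After 1 (gather 3 flax): flax=3
After 2 (gather 3 copper): copper=3 flax=3
After 3 (consume 2 flax): copper=3 flax=1
After 4 (consume 2 copper): copper=1 flax=1
After 5 (gather 1 flax): copper=1 flax=2
After 6 (craft pulley): copper=1 flax=1 pulley=3
After 7 (craft pulley): copper=1 pulley=6
After 8 (gather 5 copper): copper=6 pulley=6
After 9 (craft paint): copper=4 paint=1 pulley=6
After 10 (craft paint): copper=2 paint=2 pulley=6
After 11 (craft paint): paint=3 pulley=6
After 12 (consume 3 pulley): paint=3 pulley=3
After 13 (consume 3 pulley): paint=3
After 14 (consume 1 paint): paint=2
After 15 (gather 4 flax): flax=4 paint=2
After 16 (consume 1 flax): flax=3 paint=2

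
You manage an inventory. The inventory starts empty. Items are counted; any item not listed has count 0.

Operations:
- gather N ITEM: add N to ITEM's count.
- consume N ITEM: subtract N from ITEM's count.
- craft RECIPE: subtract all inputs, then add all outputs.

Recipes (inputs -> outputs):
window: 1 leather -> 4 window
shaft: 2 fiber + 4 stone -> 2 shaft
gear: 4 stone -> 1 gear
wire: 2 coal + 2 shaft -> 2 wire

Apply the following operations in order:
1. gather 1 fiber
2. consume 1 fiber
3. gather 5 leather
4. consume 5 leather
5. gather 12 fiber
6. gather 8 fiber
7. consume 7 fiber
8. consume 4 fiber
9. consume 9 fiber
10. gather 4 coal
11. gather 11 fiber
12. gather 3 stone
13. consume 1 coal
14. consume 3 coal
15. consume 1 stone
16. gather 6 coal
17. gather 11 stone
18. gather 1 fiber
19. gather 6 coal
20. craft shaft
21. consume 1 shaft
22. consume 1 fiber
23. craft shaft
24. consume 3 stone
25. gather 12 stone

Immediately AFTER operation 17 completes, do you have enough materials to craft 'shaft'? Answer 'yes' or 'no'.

After 1 (gather 1 fiber): fiber=1
After 2 (consume 1 fiber): (empty)
After 3 (gather 5 leather): leather=5
After 4 (consume 5 leather): (empty)
After 5 (gather 12 fiber): fiber=12
After 6 (gather 8 fiber): fiber=20
After 7 (consume 7 fiber): fiber=13
After 8 (consume 4 fiber): fiber=9
After 9 (consume 9 fiber): (empty)
After 10 (gather 4 coal): coal=4
After 11 (gather 11 fiber): coal=4 fiber=11
After 12 (gather 3 stone): coal=4 fiber=11 stone=3
After 13 (consume 1 coal): coal=3 fiber=11 stone=3
After 14 (consume 3 coal): fiber=11 stone=3
After 15 (consume 1 stone): fiber=11 stone=2
After 16 (gather 6 coal): coal=6 fiber=11 stone=2
After 17 (gather 11 stone): coal=6 fiber=11 stone=13

Answer: yes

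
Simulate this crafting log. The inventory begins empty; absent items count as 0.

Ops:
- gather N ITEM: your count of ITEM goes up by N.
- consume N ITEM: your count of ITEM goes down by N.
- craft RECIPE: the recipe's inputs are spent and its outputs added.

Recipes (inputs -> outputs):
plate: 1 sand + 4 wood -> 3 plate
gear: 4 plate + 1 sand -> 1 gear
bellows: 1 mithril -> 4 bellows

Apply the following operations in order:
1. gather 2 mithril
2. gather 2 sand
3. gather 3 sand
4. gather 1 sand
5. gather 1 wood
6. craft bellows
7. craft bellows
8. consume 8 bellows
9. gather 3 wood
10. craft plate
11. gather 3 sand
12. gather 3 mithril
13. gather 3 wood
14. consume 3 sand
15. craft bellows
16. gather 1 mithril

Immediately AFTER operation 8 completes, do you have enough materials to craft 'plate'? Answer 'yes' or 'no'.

After 1 (gather 2 mithril): mithril=2
After 2 (gather 2 sand): mithril=2 sand=2
After 3 (gather 3 sand): mithril=2 sand=5
After 4 (gather 1 sand): mithril=2 sand=6
After 5 (gather 1 wood): mithril=2 sand=6 wood=1
After 6 (craft bellows): bellows=4 mithril=1 sand=6 wood=1
After 7 (craft bellows): bellows=8 sand=6 wood=1
After 8 (consume 8 bellows): sand=6 wood=1

Answer: no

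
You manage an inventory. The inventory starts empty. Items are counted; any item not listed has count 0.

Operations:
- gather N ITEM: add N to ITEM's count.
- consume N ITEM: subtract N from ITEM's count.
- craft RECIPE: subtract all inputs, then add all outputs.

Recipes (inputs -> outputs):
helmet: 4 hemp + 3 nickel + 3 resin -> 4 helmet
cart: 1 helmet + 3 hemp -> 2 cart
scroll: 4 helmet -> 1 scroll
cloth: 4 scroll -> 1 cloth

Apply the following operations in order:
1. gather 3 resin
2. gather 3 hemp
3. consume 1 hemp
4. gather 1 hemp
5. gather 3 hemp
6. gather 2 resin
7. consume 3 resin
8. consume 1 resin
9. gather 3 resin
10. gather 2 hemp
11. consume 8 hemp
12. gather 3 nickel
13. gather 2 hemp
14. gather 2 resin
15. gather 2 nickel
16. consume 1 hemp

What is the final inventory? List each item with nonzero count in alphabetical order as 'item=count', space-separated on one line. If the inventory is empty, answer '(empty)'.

After 1 (gather 3 resin): resin=3
After 2 (gather 3 hemp): hemp=3 resin=3
After 3 (consume 1 hemp): hemp=2 resin=3
After 4 (gather 1 hemp): hemp=3 resin=3
After 5 (gather 3 hemp): hemp=6 resin=3
After 6 (gather 2 resin): hemp=6 resin=5
After 7 (consume 3 resin): hemp=6 resin=2
After 8 (consume 1 resin): hemp=6 resin=1
After 9 (gather 3 resin): hemp=6 resin=4
After 10 (gather 2 hemp): hemp=8 resin=4
After 11 (consume 8 hemp): resin=4
After 12 (gather 3 nickel): nickel=3 resin=4
After 13 (gather 2 hemp): hemp=2 nickel=3 resin=4
After 14 (gather 2 resin): hemp=2 nickel=3 resin=6
After 15 (gather 2 nickel): hemp=2 nickel=5 resin=6
After 16 (consume 1 hemp): hemp=1 nickel=5 resin=6

Answer: hemp=1 nickel=5 resin=6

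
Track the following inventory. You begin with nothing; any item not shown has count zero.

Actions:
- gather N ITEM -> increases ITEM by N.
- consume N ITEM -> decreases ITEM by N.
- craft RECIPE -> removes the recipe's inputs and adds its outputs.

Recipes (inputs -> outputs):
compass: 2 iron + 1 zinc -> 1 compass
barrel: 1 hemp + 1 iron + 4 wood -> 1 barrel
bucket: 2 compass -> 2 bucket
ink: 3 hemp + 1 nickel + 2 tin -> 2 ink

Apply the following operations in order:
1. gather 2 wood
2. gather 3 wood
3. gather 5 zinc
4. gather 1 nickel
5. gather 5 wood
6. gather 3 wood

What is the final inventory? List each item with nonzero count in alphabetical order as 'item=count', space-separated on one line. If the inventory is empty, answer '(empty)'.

Answer: nickel=1 wood=13 zinc=5

Derivation:
After 1 (gather 2 wood): wood=2
After 2 (gather 3 wood): wood=5
After 3 (gather 5 zinc): wood=5 zinc=5
After 4 (gather 1 nickel): nickel=1 wood=5 zinc=5
After 5 (gather 5 wood): nickel=1 wood=10 zinc=5
After 6 (gather 3 wood): nickel=1 wood=13 zinc=5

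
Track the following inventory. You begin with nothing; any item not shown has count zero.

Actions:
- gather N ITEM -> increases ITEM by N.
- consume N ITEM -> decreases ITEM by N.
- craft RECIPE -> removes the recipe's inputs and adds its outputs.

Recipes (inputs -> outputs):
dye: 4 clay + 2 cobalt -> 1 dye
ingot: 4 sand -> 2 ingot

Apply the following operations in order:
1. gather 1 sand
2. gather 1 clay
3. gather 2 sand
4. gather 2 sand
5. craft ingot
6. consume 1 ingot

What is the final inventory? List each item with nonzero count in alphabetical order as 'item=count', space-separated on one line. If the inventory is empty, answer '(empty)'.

Answer: clay=1 ingot=1 sand=1

Derivation:
After 1 (gather 1 sand): sand=1
After 2 (gather 1 clay): clay=1 sand=1
After 3 (gather 2 sand): clay=1 sand=3
After 4 (gather 2 sand): clay=1 sand=5
After 5 (craft ingot): clay=1 ingot=2 sand=1
After 6 (consume 1 ingot): clay=1 ingot=1 sand=1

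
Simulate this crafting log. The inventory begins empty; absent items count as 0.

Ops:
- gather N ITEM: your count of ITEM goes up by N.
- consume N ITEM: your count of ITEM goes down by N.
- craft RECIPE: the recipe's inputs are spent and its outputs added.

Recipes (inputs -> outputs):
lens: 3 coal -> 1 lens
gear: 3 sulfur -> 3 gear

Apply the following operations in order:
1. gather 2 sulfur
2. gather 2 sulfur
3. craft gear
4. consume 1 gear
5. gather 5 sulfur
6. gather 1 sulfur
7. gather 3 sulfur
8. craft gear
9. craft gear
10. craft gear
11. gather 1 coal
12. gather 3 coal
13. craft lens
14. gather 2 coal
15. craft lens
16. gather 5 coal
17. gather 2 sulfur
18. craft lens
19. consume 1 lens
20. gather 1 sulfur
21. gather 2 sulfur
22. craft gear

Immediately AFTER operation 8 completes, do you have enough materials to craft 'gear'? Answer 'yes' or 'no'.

After 1 (gather 2 sulfur): sulfur=2
After 2 (gather 2 sulfur): sulfur=4
After 3 (craft gear): gear=3 sulfur=1
After 4 (consume 1 gear): gear=2 sulfur=1
After 5 (gather 5 sulfur): gear=2 sulfur=6
After 6 (gather 1 sulfur): gear=2 sulfur=7
After 7 (gather 3 sulfur): gear=2 sulfur=10
After 8 (craft gear): gear=5 sulfur=7

Answer: yes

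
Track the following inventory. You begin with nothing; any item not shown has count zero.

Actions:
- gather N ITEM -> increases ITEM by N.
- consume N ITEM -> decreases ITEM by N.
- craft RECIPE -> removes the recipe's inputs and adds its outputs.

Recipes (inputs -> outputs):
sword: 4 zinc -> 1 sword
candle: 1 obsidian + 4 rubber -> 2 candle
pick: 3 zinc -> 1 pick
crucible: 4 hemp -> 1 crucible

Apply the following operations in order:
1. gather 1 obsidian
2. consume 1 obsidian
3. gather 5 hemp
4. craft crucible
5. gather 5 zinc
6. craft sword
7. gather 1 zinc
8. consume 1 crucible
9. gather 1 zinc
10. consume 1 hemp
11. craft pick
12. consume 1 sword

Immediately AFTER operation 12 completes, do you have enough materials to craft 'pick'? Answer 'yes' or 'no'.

After 1 (gather 1 obsidian): obsidian=1
After 2 (consume 1 obsidian): (empty)
After 3 (gather 5 hemp): hemp=5
After 4 (craft crucible): crucible=1 hemp=1
After 5 (gather 5 zinc): crucible=1 hemp=1 zinc=5
After 6 (craft sword): crucible=1 hemp=1 sword=1 zinc=1
After 7 (gather 1 zinc): crucible=1 hemp=1 sword=1 zinc=2
After 8 (consume 1 crucible): hemp=1 sword=1 zinc=2
After 9 (gather 1 zinc): hemp=1 sword=1 zinc=3
After 10 (consume 1 hemp): sword=1 zinc=3
After 11 (craft pick): pick=1 sword=1
After 12 (consume 1 sword): pick=1

Answer: no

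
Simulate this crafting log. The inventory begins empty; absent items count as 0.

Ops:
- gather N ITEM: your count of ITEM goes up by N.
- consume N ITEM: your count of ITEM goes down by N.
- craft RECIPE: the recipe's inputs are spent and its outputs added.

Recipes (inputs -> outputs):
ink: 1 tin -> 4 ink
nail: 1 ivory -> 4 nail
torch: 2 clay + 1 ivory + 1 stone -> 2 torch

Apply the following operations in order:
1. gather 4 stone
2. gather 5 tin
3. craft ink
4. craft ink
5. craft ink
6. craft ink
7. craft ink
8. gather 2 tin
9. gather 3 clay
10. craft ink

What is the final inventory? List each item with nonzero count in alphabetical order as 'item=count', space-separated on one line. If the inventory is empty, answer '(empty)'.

Answer: clay=3 ink=24 stone=4 tin=1

Derivation:
After 1 (gather 4 stone): stone=4
After 2 (gather 5 tin): stone=4 tin=5
After 3 (craft ink): ink=4 stone=4 tin=4
After 4 (craft ink): ink=8 stone=4 tin=3
After 5 (craft ink): ink=12 stone=4 tin=2
After 6 (craft ink): ink=16 stone=4 tin=1
After 7 (craft ink): ink=20 stone=4
After 8 (gather 2 tin): ink=20 stone=4 tin=2
After 9 (gather 3 clay): clay=3 ink=20 stone=4 tin=2
After 10 (craft ink): clay=3 ink=24 stone=4 tin=1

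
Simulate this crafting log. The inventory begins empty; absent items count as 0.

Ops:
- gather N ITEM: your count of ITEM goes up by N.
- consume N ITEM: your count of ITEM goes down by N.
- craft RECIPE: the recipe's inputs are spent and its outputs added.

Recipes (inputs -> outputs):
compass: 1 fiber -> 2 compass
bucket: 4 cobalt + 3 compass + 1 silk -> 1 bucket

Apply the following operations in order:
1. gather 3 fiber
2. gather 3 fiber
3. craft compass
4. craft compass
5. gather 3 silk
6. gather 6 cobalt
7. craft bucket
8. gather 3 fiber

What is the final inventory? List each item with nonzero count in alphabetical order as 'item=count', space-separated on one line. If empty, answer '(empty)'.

Answer: bucket=1 cobalt=2 compass=1 fiber=7 silk=2

Derivation:
After 1 (gather 3 fiber): fiber=3
After 2 (gather 3 fiber): fiber=6
After 3 (craft compass): compass=2 fiber=5
After 4 (craft compass): compass=4 fiber=4
After 5 (gather 3 silk): compass=4 fiber=4 silk=3
After 6 (gather 6 cobalt): cobalt=6 compass=4 fiber=4 silk=3
After 7 (craft bucket): bucket=1 cobalt=2 compass=1 fiber=4 silk=2
After 8 (gather 3 fiber): bucket=1 cobalt=2 compass=1 fiber=7 silk=2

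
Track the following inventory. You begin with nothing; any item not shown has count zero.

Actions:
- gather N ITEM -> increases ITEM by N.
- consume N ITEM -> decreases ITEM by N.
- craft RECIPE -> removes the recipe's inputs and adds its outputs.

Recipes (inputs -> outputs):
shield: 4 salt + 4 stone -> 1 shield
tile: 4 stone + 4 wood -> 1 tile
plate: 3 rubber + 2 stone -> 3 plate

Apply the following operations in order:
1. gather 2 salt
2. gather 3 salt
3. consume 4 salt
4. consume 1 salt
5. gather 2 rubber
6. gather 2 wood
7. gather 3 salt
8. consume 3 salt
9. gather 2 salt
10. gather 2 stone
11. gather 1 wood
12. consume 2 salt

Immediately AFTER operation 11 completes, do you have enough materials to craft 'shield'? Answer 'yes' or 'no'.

After 1 (gather 2 salt): salt=2
After 2 (gather 3 salt): salt=5
After 3 (consume 4 salt): salt=1
After 4 (consume 1 salt): (empty)
After 5 (gather 2 rubber): rubber=2
After 6 (gather 2 wood): rubber=2 wood=2
After 7 (gather 3 salt): rubber=2 salt=3 wood=2
After 8 (consume 3 salt): rubber=2 wood=2
After 9 (gather 2 salt): rubber=2 salt=2 wood=2
After 10 (gather 2 stone): rubber=2 salt=2 stone=2 wood=2
After 11 (gather 1 wood): rubber=2 salt=2 stone=2 wood=3

Answer: no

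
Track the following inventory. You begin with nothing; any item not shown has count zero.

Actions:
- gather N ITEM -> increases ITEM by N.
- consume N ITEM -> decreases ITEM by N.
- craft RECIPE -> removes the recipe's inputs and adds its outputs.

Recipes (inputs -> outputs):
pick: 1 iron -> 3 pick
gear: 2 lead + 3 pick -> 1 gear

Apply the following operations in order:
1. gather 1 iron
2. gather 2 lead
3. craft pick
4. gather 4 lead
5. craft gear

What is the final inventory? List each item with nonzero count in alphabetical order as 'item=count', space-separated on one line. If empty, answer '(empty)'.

Answer: gear=1 lead=4

Derivation:
After 1 (gather 1 iron): iron=1
After 2 (gather 2 lead): iron=1 lead=2
After 3 (craft pick): lead=2 pick=3
After 4 (gather 4 lead): lead=6 pick=3
After 5 (craft gear): gear=1 lead=4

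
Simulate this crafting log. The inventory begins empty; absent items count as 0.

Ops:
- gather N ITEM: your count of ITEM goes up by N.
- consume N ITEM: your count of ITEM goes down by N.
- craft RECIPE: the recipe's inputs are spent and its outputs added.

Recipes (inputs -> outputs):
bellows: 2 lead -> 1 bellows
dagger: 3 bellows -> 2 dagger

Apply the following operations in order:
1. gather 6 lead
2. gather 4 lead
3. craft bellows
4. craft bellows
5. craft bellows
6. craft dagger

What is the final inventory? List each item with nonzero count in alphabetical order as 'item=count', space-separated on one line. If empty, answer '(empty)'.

After 1 (gather 6 lead): lead=6
After 2 (gather 4 lead): lead=10
After 3 (craft bellows): bellows=1 lead=8
After 4 (craft bellows): bellows=2 lead=6
After 5 (craft bellows): bellows=3 lead=4
After 6 (craft dagger): dagger=2 lead=4

Answer: dagger=2 lead=4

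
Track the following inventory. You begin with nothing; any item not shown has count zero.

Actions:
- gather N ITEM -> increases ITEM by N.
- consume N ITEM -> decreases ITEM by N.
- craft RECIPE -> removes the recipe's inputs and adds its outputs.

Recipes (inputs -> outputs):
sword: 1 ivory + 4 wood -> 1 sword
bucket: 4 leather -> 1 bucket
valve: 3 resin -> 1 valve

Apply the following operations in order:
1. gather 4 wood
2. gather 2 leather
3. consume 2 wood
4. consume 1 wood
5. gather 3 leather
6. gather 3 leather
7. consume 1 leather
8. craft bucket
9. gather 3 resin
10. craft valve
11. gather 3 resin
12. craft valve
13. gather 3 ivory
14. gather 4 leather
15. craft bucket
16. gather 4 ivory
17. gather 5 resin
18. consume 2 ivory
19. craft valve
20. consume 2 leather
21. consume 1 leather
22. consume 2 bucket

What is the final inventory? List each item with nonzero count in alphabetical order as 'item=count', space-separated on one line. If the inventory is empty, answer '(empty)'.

After 1 (gather 4 wood): wood=4
After 2 (gather 2 leather): leather=2 wood=4
After 3 (consume 2 wood): leather=2 wood=2
After 4 (consume 1 wood): leather=2 wood=1
After 5 (gather 3 leather): leather=5 wood=1
After 6 (gather 3 leather): leather=8 wood=1
After 7 (consume 1 leather): leather=7 wood=1
After 8 (craft bucket): bucket=1 leather=3 wood=1
After 9 (gather 3 resin): bucket=1 leather=3 resin=3 wood=1
After 10 (craft valve): bucket=1 leather=3 valve=1 wood=1
After 11 (gather 3 resin): bucket=1 leather=3 resin=3 valve=1 wood=1
After 12 (craft valve): bucket=1 leather=3 valve=2 wood=1
After 13 (gather 3 ivory): bucket=1 ivory=3 leather=3 valve=2 wood=1
After 14 (gather 4 leather): bucket=1 ivory=3 leather=7 valve=2 wood=1
After 15 (craft bucket): bucket=2 ivory=3 leather=3 valve=2 wood=1
After 16 (gather 4 ivory): bucket=2 ivory=7 leather=3 valve=2 wood=1
After 17 (gather 5 resin): bucket=2 ivory=7 leather=3 resin=5 valve=2 wood=1
After 18 (consume 2 ivory): bucket=2 ivory=5 leather=3 resin=5 valve=2 wood=1
After 19 (craft valve): bucket=2 ivory=5 leather=3 resin=2 valve=3 wood=1
After 20 (consume 2 leather): bucket=2 ivory=5 leather=1 resin=2 valve=3 wood=1
After 21 (consume 1 leather): bucket=2 ivory=5 resin=2 valve=3 wood=1
After 22 (consume 2 bucket): ivory=5 resin=2 valve=3 wood=1

Answer: ivory=5 resin=2 valve=3 wood=1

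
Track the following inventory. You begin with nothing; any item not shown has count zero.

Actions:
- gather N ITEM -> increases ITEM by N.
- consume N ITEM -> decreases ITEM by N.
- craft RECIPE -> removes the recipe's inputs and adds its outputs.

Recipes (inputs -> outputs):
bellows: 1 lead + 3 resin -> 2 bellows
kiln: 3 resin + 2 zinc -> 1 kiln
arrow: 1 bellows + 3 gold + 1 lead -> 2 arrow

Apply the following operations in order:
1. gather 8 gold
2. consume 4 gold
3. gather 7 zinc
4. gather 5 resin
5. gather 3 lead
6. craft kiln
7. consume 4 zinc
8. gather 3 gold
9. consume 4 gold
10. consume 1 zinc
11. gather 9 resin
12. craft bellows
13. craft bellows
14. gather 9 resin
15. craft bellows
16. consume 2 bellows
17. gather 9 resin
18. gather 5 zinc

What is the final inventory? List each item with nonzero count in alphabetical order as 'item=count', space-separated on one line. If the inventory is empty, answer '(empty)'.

Answer: bellows=4 gold=3 kiln=1 resin=20 zinc=5

Derivation:
After 1 (gather 8 gold): gold=8
After 2 (consume 4 gold): gold=4
After 3 (gather 7 zinc): gold=4 zinc=7
After 4 (gather 5 resin): gold=4 resin=5 zinc=7
After 5 (gather 3 lead): gold=4 lead=3 resin=5 zinc=7
After 6 (craft kiln): gold=4 kiln=1 lead=3 resin=2 zinc=5
After 7 (consume 4 zinc): gold=4 kiln=1 lead=3 resin=2 zinc=1
After 8 (gather 3 gold): gold=7 kiln=1 lead=3 resin=2 zinc=1
After 9 (consume 4 gold): gold=3 kiln=1 lead=3 resin=2 zinc=1
After 10 (consume 1 zinc): gold=3 kiln=1 lead=3 resin=2
After 11 (gather 9 resin): gold=3 kiln=1 lead=3 resin=11
After 12 (craft bellows): bellows=2 gold=3 kiln=1 lead=2 resin=8
After 13 (craft bellows): bellows=4 gold=3 kiln=1 lead=1 resin=5
After 14 (gather 9 resin): bellows=4 gold=3 kiln=1 lead=1 resin=14
After 15 (craft bellows): bellows=6 gold=3 kiln=1 resin=11
After 16 (consume 2 bellows): bellows=4 gold=3 kiln=1 resin=11
After 17 (gather 9 resin): bellows=4 gold=3 kiln=1 resin=20
After 18 (gather 5 zinc): bellows=4 gold=3 kiln=1 resin=20 zinc=5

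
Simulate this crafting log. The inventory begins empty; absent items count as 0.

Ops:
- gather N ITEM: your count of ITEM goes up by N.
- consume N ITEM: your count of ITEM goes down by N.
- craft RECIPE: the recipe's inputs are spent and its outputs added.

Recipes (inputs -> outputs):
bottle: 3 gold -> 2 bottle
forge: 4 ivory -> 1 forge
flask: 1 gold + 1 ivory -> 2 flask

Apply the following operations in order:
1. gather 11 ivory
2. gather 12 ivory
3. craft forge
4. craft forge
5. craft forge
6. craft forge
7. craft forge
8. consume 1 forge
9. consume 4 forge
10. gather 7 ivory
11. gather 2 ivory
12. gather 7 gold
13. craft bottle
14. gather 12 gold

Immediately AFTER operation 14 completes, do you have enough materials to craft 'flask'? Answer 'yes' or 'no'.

Answer: yes

Derivation:
After 1 (gather 11 ivory): ivory=11
After 2 (gather 12 ivory): ivory=23
After 3 (craft forge): forge=1 ivory=19
After 4 (craft forge): forge=2 ivory=15
After 5 (craft forge): forge=3 ivory=11
After 6 (craft forge): forge=4 ivory=7
After 7 (craft forge): forge=5 ivory=3
After 8 (consume 1 forge): forge=4 ivory=3
After 9 (consume 4 forge): ivory=3
After 10 (gather 7 ivory): ivory=10
After 11 (gather 2 ivory): ivory=12
After 12 (gather 7 gold): gold=7 ivory=12
After 13 (craft bottle): bottle=2 gold=4 ivory=12
After 14 (gather 12 gold): bottle=2 gold=16 ivory=12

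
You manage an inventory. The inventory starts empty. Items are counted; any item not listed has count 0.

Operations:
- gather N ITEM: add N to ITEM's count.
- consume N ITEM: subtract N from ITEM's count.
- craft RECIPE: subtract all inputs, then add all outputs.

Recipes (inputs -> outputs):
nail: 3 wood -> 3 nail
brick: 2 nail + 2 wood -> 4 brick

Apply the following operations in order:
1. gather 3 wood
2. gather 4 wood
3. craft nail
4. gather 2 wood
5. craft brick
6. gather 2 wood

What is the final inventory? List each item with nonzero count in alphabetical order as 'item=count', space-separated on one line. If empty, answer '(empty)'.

Answer: brick=4 nail=1 wood=6

Derivation:
After 1 (gather 3 wood): wood=3
After 2 (gather 4 wood): wood=7
After 3 (craft nail): nail=3 wood=4
After 4 (gather 2 wood): nail=3 wood=6
After 5 (craft brick): brick=4 nail=1 wood=4
After 6 (gather 2 wood): brick=4 nail=1 wood=6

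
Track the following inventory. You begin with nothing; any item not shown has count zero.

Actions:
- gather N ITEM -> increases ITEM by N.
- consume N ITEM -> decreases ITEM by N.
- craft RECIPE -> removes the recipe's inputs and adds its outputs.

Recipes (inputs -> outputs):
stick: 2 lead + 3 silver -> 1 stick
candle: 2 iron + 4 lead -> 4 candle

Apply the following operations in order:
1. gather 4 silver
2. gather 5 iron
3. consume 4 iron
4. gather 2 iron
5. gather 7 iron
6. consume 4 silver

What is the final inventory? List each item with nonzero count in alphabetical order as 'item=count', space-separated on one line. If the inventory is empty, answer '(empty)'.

After 1 (gather 4 silver): silver=4
After 2 (gather 5 iron): iron=5 silver=4
After 3 (consume 4 iron): iron=1 silver=4
After 4 (gather 2 iron): iron=3 silver=4
After 5 (gather 7 iron): iron=10 silver=4
After 6 (consume 4 silver): iron=10

Answer: iron=10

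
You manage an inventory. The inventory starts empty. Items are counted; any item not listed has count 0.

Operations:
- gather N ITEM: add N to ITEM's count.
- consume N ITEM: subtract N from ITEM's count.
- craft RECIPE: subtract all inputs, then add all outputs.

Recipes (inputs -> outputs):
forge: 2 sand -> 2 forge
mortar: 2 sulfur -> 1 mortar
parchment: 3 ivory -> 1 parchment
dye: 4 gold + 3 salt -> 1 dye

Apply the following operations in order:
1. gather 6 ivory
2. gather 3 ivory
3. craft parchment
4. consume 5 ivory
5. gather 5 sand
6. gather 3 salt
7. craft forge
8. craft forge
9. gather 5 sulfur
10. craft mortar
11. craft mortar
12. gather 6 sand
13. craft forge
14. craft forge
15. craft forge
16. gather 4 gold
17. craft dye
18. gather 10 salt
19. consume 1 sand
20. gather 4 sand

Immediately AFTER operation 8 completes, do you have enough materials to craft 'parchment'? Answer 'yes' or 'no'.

Answer: no

Derivation:
After 1 (gather 6 ivory): ivory=6
After 2 (gather 3 ivory): ivory=9
After 3 (craft parchment): ivory=6 parchment=1
After 4 (consume 5 ivory): ivory=1 parchment=1
After 5 (gather 5 sand): ivory=1 parchment=1 sand=5
After 6 (gather 3 salt): ivory=1 parchment=1 salt=3 sand=5
After 7 (craft forge): forge=2 ivory=1 parchment=1 salt=3 sand=3
After 8 (craft forge): forge=4 ivory=1 parchment=1 salt=3 sand=1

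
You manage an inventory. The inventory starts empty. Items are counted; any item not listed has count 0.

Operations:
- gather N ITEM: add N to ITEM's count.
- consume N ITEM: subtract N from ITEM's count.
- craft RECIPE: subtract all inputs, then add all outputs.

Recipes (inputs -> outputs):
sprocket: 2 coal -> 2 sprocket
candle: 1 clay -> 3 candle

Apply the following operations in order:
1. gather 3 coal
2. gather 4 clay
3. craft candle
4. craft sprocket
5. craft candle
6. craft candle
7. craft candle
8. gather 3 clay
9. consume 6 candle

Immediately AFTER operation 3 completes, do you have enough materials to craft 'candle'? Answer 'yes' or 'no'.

Answer: yes

Derivation:
After 1 (gather 3 coal): coal=3
After 2 (gather 4 clay): clay=4 coal=3
After 3 (craft candle): candle=3 clay=3 coal=3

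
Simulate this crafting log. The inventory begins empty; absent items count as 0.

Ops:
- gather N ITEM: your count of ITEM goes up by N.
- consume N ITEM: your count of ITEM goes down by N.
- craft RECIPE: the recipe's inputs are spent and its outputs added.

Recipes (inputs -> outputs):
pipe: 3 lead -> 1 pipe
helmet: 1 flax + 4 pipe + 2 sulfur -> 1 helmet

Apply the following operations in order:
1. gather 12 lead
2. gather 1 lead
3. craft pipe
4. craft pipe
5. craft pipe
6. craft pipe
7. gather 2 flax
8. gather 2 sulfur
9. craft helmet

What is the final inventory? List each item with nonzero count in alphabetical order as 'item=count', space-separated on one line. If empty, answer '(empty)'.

After 1 (gather 12 lead): lead=12
After 2 (gather 1 lead): lead=13
After 3 (craft pipe): lead=10 pipe=1
After 4 (craft pipe): lead=7 pipe=2
After 5 (craft pipe): lead=4 pipe=3
After 6 (craft pipe): lead=1 pipe=4
After 7 (gather 2 flax): flax=2 lead=1 pipe=4
After 8 (gather 2 sulfur): flax=2 lead=1 pipe=4 sulfur=2
After 9 (craft helmet): flax=1 helmet=1 lead=1

Answer: flax=1 helmet=1 lead=1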